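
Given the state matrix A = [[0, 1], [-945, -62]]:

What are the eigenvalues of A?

det(A - λI) = λ² - (-62)λ + 945 = (λ - (-35))(λ - (-27)). Eigenvalues: -35, -27.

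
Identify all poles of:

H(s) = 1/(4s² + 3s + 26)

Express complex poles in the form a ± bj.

Discriminant = 3² - 4×4×26 = 9 - 416 = -407 < 0, so the poles are a complex conjugate pair s = (-3 ± j√407)/(2×4). Real part = -3/(2×4) = -3/8 = -0.375; imaginary part = ±√407/(2×4) ≈ 2.5218. Poles: s = -0.375 ± 2.5218j.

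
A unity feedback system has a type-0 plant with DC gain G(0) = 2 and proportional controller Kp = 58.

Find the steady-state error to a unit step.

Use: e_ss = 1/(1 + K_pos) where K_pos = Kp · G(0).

K_pos = Kp · G(0) = 58 × 2 = 116. e_ss = 1/(1 + 116) = 0.0085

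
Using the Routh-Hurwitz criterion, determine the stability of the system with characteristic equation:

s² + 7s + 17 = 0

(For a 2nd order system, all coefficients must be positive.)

Coefficients: 1, 7, 17. All positive, so system is stable.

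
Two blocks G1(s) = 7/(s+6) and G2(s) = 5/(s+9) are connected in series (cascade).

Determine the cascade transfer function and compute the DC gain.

Series: multiply transfer functions. G_eq = 7/(s+6) × 5/(s+9) = 35/((s+6)(s+9)). DC gain = 35/(6×9) = 0.6481.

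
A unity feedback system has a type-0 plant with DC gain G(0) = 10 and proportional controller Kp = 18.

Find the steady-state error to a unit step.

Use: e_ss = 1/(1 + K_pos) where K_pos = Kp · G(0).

K_pos = Kp · G(0) = 18 × 10 = 180. e_ss = 1/(1 + 180) = 0.0055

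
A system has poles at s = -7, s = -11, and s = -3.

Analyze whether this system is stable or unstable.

All poles are in the left half-plane. System is stable.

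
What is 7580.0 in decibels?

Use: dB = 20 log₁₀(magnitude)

dB = 20 log₁₀(7580.0) = 77.6 dB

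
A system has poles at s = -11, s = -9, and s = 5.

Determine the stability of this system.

Pole(s) at s = 5 are not in the left half-plane. System is unstable.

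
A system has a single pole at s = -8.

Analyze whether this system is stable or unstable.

Pole at s = -8 is in the left half-plane. Stable.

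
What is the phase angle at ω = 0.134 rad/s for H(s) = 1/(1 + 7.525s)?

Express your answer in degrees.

Phase = -arctan(ωτ) = -arctan(0.134 × 7.525) = -45.2°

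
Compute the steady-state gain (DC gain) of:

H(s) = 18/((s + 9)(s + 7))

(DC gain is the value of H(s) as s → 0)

DC gain = H(0) = 18/(9 × 7) = 18/63 = 0.2857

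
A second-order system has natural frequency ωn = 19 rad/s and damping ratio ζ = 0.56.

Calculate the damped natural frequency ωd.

ωd = ωn√(1 - ζ²) = 19√(1 - 0.56²) = 15.74 rad/s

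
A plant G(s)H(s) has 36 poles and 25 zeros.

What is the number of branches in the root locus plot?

Root locus has n branches where n = number of poles = 36.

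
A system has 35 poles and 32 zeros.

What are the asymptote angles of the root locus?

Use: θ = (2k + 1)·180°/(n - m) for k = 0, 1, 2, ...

n - m = 35 - 32 = 3. Angles: θk = (2k + 1)·180°/3 = 60°, 180°, 300°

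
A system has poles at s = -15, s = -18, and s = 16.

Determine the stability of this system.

Pole(s) at s = 16 are not in the left half-plane. System is unstable.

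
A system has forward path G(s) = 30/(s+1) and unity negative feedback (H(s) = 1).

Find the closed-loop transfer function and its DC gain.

T(s) = G/(1+GH) = [30/(s+1)] / [1 + 30/(s+1)] = 30/(s+1+30) = 30/(s+31). DC gain = 30/31 = 0.9677.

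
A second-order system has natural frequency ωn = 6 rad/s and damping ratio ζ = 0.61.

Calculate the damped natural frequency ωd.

ωd = ωn√(1 - ζ²) = 6√(1 - 0.61²) = 4.75 rad/s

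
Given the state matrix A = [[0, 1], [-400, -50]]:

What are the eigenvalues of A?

det(A - λI) = λ² - (-50)λ + 400 = (λ - (-10))(λ - (-40)). Eigenvalues: -10, -40.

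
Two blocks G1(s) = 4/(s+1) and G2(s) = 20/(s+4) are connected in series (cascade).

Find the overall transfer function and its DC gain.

Series: multiply transfer functions. G_eq = 4/(s+1) × 20/(s+4) = 80/((s+1)(s+4)). DC gain = 80/(1×4) = 20.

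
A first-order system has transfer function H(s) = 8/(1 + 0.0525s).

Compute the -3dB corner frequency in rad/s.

Corner frequency = 1/τ = 1/0.0525 = 19.048 rad/s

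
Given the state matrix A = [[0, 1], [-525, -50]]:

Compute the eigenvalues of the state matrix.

det(A - λI) = λ² - (-50)λ + 525 = (λ - (-15))(λ - (-35)). Eigenvalues: -15, -35.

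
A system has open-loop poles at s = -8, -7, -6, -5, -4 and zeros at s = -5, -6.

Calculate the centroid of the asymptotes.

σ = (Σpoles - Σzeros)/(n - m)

σ = (Σpoles - Σzeros)/(n - m) = (-30 - (-11))/(5 - 2) = -19/3 = -6.33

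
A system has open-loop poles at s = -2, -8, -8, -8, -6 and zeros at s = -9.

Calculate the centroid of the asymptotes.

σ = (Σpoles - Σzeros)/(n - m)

σ = (Σpoles - Σzeros)/(n - m) = (-32 - (-9))/(5 - 1) = -23/4 = -5.75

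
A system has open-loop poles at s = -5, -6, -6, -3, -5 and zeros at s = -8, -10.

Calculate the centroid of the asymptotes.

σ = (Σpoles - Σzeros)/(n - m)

σ = (Σpoles - Σzeros)/(n - m) = (-25 - (-18))/(5 - 2) = -7/3 = -2.33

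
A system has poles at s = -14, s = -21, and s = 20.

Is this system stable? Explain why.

Pole(s) at s = 20 are not in the left half-plane. System is unstable.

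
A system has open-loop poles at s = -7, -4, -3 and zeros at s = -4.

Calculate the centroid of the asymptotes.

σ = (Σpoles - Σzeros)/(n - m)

σ = (Σpoles - Σzeros)/(n - m) = (-14 - (-4))/(3 - 1) = -10/2 = -5.0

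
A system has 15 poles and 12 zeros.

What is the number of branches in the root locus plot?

Root locus has n branches where n = number of poles = 15.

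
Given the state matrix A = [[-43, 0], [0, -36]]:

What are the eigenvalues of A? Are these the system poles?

For diagonal matrix, eigenvalues are diagonal entries: λ₁ = -43, λ₂ = -36. Eigenvalues of A = system poles.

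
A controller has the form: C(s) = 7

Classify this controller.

This is a Proportional (P) controller.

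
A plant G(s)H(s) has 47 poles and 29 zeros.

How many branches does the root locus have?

Root locus has n branches where n = number of poles = 47.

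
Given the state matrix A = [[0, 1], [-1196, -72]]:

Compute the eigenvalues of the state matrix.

det(A - λI) = λ² - (-72)λ + 1196 = (λ - (-26))(λ - (-46)). Eigenvalues: -26, -46.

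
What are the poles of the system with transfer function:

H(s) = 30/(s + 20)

Pole is where denominator = 0: s + 20 = 0, so s = -20.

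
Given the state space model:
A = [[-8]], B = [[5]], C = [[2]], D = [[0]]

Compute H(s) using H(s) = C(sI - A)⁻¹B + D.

(sI - A)⁻¹ = 1/(s + 8). H(s) = 2 × 5/(s + 8) + 0 = 10/(s + 8).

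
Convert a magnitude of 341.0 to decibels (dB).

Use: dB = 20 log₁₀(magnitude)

dB = 20 log₁₀(341.0) = 50.7 dB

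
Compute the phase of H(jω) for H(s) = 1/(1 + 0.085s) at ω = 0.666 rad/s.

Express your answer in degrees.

Phase = -arctan(ωτ) = -arctan(0.666 × 0.085) = -3.2°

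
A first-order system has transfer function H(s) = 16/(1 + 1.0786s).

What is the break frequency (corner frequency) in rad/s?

Corner frequency = 1/τ = 1/1.0786 = 0.927 rad/s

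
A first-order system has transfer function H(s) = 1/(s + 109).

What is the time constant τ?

For H(s) = 1/(s + 1/τ), the pole is at -1/τ = -109, so τ = 1/109 = 0.0092 s.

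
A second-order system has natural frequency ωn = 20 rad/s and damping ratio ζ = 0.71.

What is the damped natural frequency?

ωd = ωn√(1 - ζ²) = 20√(1 - 0.71²) = 14.08 rad/s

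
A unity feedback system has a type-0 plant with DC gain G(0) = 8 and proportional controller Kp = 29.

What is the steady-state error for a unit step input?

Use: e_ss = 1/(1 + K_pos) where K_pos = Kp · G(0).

K_pos = Kp · G(0) = 29 × 8 = 232. e_ss = 1/(1 + 232) = 0.0043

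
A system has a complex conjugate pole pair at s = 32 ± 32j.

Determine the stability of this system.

Real part of poles is 32 (> 0, right half-plane). Unstable.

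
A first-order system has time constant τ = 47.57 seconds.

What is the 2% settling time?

For first-order system, 2% settling time ≈ 4τ = 4 × 47.57 = 190.28 s.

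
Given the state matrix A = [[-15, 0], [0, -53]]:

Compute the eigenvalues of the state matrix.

For diagonal matrix, eigenvalues are diagonal entries: λ₁ = -15, λ₂ = -53.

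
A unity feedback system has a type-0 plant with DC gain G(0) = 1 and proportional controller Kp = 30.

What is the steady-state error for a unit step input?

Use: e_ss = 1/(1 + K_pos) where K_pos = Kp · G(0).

K_pos = Kp · G(0) = 30 × 1 = 30. e_ss = 1/(1 + 30) = 0.0323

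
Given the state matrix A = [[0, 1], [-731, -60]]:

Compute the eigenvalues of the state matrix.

det(A - λI) = λ² - (-60)λ + 731 = (λ - (-43))(λ - (-17)). Eigenvalues: -43, -17.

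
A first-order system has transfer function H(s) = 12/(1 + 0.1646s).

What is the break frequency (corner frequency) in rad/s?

Corner frequency = 1/τ = 1/0.1646 = 6.075 rad/s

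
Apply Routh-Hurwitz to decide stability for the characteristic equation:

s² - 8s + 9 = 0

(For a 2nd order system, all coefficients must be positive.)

Coefficients: 1, -8, 9. b=-8 not positive, so system is unstable.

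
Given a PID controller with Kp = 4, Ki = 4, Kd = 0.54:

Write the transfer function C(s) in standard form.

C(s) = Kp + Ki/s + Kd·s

Substituting values: C(s) = 4 + 4/s + 0.54s = (0.54s² + 4s + 4)/s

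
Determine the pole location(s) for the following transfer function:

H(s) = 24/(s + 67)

Pole is where denominator = 0: s + 67 = 0, so s = -67.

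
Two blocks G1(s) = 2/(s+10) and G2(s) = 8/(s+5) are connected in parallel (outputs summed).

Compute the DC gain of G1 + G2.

Parallel: G_eq = G1 + G2. DC gain = G1(0) + G2(0) = 2/10 + 8/5 = 0.2 + 1.6 = 1.8.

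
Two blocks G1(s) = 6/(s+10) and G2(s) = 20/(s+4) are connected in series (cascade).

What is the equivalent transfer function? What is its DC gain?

Series: multiply transfer functions. G_eq = 6/(s+10) × 20/(s+4) = 120/((s+10)(s+4)). DC gain = 120/(10×4) = 3.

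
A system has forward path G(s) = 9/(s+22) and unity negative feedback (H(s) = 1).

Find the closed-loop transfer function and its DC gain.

T(s) = G/(1+GH) = [9/(s+22)] / [1 + 9/(s+22)] = 9/(s+22+9) = 9/(s+31). DC gain = 9/31 = 0.2903.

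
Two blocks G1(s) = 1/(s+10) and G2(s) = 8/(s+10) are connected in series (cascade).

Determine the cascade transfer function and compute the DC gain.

Series: multiply transfer functions. G_eq = 1/(s+10) × 8/(s+10) = 8/((s+10)(s+10)). DC gain = 8/(10×10) = 0.08.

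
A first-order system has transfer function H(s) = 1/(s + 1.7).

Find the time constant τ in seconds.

For H(s) = 1/(s + 1/τ), the pole is at -1/τ = -1.7, so τ = 1/1.7 = 0.5882 s.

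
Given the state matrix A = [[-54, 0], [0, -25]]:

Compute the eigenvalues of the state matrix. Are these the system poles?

For diagonal matrix, eigenvalues are diagonal entries: λ₁ = -54, λ₂ = -25. Eigenvalues of A = system poles.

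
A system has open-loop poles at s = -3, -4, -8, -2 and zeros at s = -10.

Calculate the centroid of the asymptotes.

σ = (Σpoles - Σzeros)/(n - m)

σ = (Σpoles - Σzeros)/(n - m) = (-17 - (-10))/(4 - 1) = -7/3 = -2.33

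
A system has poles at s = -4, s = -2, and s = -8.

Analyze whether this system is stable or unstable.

All poles are in the left half-plane. System is stable.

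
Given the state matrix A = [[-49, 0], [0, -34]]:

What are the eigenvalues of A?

For diagonal matrix, eigenvalues are diagonal entries: λ₁ = -49, λ₂ = -34.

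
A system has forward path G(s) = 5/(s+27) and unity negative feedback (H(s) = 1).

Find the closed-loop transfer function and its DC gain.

T(s) = G/(1+GH) = [5/(s+27)] / [1 + 5/(s+27)] = 5/(s+27+5) = 5/(s+32). DC gain = 5/32 = 0.15625.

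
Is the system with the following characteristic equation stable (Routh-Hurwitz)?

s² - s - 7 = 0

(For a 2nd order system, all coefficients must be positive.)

Coefficients: 1, -1, -7. b=-1, c=-7 not positive, so system is unstable.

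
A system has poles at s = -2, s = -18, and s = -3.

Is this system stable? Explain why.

All poles are in the left half-plane. System is stable.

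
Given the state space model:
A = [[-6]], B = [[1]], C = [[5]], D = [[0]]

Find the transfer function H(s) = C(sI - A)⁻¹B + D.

(sI - A)⁻¹ = 1/(s + 6). H(s) = 5 × 1/(s + 6) + 0 = 5/(s + 6).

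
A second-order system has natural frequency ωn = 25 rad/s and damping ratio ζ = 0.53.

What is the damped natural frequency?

ωd = ωn√(1 - ζ²) = 25√(1 - 0.53²) = 21.2 rad/s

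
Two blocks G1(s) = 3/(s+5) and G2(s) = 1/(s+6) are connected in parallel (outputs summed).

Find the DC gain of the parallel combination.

Parallel: G_eq = G1 + G2. DC gain = G1(0) + G2(0) = 3/5 + 1/6 = 0.6 + 0.1667 = 0.7667.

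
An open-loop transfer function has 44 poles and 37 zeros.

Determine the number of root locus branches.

Root locus has n branches where n = number of poles = 44.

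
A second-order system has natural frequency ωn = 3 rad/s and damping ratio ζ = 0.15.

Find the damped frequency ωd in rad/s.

ωd = ωn√(1 - ζ²) = 3√(1 - 0.15²) = 2.97 rad/s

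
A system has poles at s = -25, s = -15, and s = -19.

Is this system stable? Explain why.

All poles are in the left half-plane. System is stable.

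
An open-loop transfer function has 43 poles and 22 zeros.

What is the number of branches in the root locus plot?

Root locus has n branches where n = number of poles = 43.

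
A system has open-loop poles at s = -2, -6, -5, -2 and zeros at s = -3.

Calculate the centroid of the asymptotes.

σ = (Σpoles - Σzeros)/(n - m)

σ = (Σpoles - Σzeros)/(n - m) = (-15 - (-3))/(4 - 1) = -12/3 = -4.0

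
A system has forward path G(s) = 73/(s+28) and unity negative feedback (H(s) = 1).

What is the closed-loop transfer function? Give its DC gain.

T(s) = G/(1+GH) = [73/(s+28)] / [1 + 73/(s+28)] = 73/(s+28+73) = 73/(s+101). DC gain = 73/101 = 0.7228.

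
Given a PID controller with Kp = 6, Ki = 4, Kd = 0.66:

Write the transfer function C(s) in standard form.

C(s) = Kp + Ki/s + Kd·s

Substituting values: C(s) = 6 + 4/s + 0.66s = (0.66s² + 6s + 4)/s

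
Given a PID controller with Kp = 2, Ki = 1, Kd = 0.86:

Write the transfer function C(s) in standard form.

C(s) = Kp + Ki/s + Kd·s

Substituting values: C(s) = 2 + 1/s + 0.86s = (0.86s² + 2s + 1)/s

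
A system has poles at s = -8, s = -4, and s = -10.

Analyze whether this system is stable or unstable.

All poles are in the left half-plane. System is stable.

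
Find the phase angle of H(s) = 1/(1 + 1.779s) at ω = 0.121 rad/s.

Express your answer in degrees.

Phase = -arctan(ωτ) = -arctan(0.121 × 1.779) = -12.1°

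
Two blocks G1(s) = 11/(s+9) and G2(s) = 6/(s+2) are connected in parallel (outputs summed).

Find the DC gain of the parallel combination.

Parallel: G_eq = G1 + G2. DC gain = G1(0) + G2(0) = 11/9 + 6/2 = 1.2222 + 3 = 4.2222.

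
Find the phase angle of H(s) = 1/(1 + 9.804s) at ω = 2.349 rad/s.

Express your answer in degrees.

Phase = -arctan(ωτ) = -arctan(2.349 × 9.804) = -87.5°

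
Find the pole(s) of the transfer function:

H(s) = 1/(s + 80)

Pole is where denominator = 0: s + 80 = 0, so s = -80.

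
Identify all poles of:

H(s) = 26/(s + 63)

Pole is where denominator = 0: s + 63 = 0, so s = -63.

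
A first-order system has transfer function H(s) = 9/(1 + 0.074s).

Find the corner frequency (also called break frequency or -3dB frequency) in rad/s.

Corner frequency = 1/τ = 1/0.074 = 13.514 rad/s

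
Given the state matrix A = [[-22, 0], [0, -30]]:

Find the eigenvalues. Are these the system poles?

For diagonal matrix, eigenvalues are diagonal entries: λ₁ = -22, λ₂ = -30. Eigenvalues of A = system poles.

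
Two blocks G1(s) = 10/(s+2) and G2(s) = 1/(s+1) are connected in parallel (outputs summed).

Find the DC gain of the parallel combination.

Parallel: G_eq = G1 + G2. DC gain = G1(0) + G2(0) = 10/2 + 1/1 = 5 + 1 = 6.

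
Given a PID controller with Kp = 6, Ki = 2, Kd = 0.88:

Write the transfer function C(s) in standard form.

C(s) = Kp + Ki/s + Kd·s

Substituting values: C(s) = 6 + 2/s + 0.88s = (0.88s² + 6s + 2)/s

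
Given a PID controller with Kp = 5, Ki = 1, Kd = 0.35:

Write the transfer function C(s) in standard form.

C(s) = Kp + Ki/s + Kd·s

Substituting values: C(s) = 5 + 1/s + 0.35s = (0.35s² + 5s + 1)/s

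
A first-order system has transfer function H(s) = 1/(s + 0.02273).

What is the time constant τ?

For H(s) = 1/(s + 1/τ), the pole is at -1/τ = -0.02273, so τ = 1/0.02273 = 43.99 s.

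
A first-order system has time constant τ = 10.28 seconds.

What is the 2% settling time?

For first-order system, 2% settling time ≈ 4τ = 4 × 10.28 = 41.12 s.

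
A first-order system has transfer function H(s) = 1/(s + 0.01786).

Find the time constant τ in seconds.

For H(s) = 1/(s + 1/τ), the pole is at -1/τ = -0.01786, so τ = 1/0.01786 = 55.99 s.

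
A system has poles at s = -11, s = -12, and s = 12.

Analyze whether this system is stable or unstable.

Pole(s) at s = 12 are not in the left half-plane. System is unstable.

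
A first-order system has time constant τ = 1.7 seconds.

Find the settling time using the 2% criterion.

For first-order system, 2% settling time ≈ 4τ = 4 × 1.7 = 6.8 s.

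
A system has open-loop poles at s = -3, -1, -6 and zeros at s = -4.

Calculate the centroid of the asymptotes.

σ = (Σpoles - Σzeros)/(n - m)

σ = (Σpoles - Σzeros)/(n - m) = (-10 - (-4))/(3 - 1) = -6/2 = -3.0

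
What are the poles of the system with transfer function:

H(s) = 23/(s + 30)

Pole is where denominator = 0: s + 30 = 0, so s = -30.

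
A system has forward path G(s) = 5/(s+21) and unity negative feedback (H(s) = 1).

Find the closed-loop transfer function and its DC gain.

T(s) = G/(1+GH) = [5/(s+21)] / [1 + 5/(s+21)] = 5/(s+21+5) = 5/(s+26). DC gain = 5/26 = 0.1923.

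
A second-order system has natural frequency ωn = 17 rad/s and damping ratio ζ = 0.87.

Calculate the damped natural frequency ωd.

ωd = ωn√(1 - ζ²) = 17√(1 - 0.87²) = 8.38 rad/s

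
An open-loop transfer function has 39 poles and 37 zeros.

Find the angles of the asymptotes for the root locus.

n - m = 39 - 37 = 2. Angles: θk = (2k + 1)·180°/2 = 90°, 270°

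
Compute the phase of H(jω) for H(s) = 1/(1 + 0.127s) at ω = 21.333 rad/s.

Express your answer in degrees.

Phase = -arctan(ωτ) = -arctan(21.333 × 0.127) = -69.7°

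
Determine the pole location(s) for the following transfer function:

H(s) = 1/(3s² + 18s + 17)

Discriminant = 18² - 4×3×17 = 324 - 204 = 120 > 0, so two distinct real poles. Using quadratic formula: s = (-18 ± √120)/(2×3) = (-18 ± √120)/6, with √120 ≈ 10.9545. s₁ ≈ -1.1743, s₂ ≈ -4.8257. Poles: s₁ = -1.1743, s₂ = -4.8257.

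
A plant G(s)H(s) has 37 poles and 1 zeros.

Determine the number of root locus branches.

Root locus has n branches where n = number of poles = 37.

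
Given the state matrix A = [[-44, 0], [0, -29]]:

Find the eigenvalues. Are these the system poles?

For diagonal matrix, eigenvalues are diagonal entries: λ₁ = -44, λ₂ = -29. Eigenvalues of A = system poles.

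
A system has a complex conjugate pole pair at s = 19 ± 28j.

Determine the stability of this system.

Real part of poles is 19 (> 0, right half-plane). Unstable.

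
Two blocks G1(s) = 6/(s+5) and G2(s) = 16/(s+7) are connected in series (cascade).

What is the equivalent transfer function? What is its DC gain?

Series: multiply transfer functions. G_eq = 6/(s+5) × 16/(s+7) = 96/((s+5)(s+7)). DC gain = 96/(5×7) = 2.7429.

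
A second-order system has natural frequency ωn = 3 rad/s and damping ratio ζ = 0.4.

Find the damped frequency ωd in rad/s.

ωd = ωn√(1 - ζ²) = 3√(1 - 0.4²) = 2.75 rad/s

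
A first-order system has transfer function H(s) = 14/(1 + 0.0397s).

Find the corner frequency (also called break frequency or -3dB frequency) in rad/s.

Corner frequency = 1/τ = 1/0.0397 = 25.189 rad/s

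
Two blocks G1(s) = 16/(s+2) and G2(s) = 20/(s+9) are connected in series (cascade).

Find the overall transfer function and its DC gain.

Series: multiply transfer functions. G_eq = 16/(s+2) × 20/(s+9) = 320/((s+2)(s+9)). DC gain = 320/(2×9) = 17.7778.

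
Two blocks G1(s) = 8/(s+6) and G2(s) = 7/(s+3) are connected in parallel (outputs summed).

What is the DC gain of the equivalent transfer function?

Parallel: G_eq = G1 + G2. DC gain = G1(0) + G2(0) = 8/6 + 7/3 = 1.3333 + 2.3333 = 3.6667.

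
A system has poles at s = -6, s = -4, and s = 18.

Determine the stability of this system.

Pole(s) at s = 18 are not in the left half-plane. System is unstable.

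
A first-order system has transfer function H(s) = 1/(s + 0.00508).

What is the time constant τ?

For H(s) = 1/(s + 1/τ), the pole is at -1/τ = -0.00508, so τ = 1/0.00508 = 196.9 s.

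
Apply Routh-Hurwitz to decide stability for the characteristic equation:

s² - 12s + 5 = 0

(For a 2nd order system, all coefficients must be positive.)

Coefficients: 1, -12, 5. b=-12 not positive, so system is unstable.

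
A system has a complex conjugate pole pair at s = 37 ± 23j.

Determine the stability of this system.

Real part of poles is 37 (> 0, right half-plane). Unstable.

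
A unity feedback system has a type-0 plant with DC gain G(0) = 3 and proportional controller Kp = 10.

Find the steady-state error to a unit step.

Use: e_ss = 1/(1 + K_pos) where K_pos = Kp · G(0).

K_pos = Kp · G(0) = 10 × 3 = 30. e_ss = 1/(1 + 30) = 0.0323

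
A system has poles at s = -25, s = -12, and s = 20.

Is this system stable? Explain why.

Pole(s) at s = 20 are not in the left half-plane. System is unstable.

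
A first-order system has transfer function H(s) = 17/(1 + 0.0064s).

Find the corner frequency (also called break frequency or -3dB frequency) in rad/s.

Corner frequency = 1/τ = 1/0.0064 = 156.25 rad/s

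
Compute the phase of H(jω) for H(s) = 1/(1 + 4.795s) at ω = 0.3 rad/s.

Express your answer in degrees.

Phase = -arctan(ωτ) = -arctan(0.3 × 4.795) = -55.2°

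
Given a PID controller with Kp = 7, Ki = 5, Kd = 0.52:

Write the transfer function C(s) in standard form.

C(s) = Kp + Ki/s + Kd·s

Substituting values: C(s) = 7 + 5/s + 0.52s = (0.52s² + 7s + 5)/s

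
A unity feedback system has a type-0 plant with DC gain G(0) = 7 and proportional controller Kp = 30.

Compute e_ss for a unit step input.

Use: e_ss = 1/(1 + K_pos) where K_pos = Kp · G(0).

K_pos = Kp · G(0) = 30 × 7 = 210. e_ss = 1/(1 + 210) = 0.0047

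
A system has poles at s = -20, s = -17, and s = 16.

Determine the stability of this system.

Pole(s) at s = 16 are not in the left half-plane. System is unstable.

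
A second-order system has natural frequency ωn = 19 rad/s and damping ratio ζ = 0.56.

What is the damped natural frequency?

ωd = ωn√(1 - ζ²) = 19√(1 - 0.56²) = 15.74 rad/s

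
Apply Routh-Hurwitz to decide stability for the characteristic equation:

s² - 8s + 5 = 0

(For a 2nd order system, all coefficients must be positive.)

Coefficients: 1, -8, 5. b=-8 not positive, so system is unstable.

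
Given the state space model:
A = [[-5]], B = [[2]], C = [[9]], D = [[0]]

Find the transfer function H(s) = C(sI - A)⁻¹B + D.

(sI - A)⁻¹ = 1/(s + 5). H(s) = 9 × 2/(s + 5) + 0 = 18/(s + 5).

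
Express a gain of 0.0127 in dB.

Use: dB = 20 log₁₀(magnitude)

dB = 20 log₁₀(0.0127) = -37.9 dB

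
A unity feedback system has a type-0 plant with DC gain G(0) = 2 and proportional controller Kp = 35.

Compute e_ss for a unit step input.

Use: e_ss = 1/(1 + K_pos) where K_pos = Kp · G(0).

K_pos = Kp · G(0) = 35 × 2 = 70. e_ss = 1/(1 + 70) = 0.0141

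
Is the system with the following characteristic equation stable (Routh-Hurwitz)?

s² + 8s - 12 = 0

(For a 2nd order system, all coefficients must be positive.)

Coefficients: 1, 8, -12. c=-12 not positive, so system is unstable.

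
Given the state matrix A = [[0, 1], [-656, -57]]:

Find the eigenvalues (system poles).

det(A - λI) = λ² - (-57)λ + 656 = (λ - (-41))(λ - (-16)). Eigenvalues: -41, -16.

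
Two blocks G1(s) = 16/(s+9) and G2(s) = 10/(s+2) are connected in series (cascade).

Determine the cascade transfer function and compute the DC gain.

Series: multiply transfer functions. G_eq = 16/(s+9) × 10/(s+2) = 160/((s+9)(s+2)). DC gain = 160/(9×2) = 8.8889.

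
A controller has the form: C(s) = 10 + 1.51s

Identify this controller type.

This is a Proportional-Derivative (PD) controller.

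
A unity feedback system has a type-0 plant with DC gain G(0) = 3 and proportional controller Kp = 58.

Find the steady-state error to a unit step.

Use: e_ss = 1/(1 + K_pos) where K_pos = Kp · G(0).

K_pos = Kp · G(0) = 58 × 3 = 174. e_ss = 1/(1 + 174) = 0.0057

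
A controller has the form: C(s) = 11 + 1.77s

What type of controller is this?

This is a Proportional-Derivative (PD) controller.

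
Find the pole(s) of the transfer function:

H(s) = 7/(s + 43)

Pole is where denominator = 0: s + 43 = 0, so s = -43.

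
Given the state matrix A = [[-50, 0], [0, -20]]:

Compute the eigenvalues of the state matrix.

For diagonal matrix, eigenvalues are diagonal entries: λ₁ = -50, λ₂ = -20.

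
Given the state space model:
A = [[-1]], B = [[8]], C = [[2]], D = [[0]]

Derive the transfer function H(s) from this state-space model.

(sI - A)⁻¹ = 1/(s + 1). H(s) = 2 × 8/(s + 1) + 0 = 16/(s + 1).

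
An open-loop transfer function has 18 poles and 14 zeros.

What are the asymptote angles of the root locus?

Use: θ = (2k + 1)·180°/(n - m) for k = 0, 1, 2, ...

n - m = 18 - 14 = 4. Angles: θk = (2k + 1)·180°/4 = 45°, 135°, 225°, 315°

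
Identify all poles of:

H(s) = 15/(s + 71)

Pole is where denominator = 0: s + 71 = 0, so s = -71.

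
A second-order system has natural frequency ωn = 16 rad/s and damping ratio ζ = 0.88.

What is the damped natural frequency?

ωd = ωn√(1 - ζ²) = 16√(1 - 0.88²) = 7.6 rad/s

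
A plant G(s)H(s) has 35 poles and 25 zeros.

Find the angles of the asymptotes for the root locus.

n - m = 35 - 25 = 10. Angles: θk = (2k + 1)·180°/10 = 18°, 54°, 90°, 126°, 162°, 198°, 234°, 270°, 306°, 342°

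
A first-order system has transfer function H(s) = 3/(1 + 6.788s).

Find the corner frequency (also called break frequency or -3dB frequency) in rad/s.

Corner frequency = 1/τ = 1/6.788 = 0.147 rad/s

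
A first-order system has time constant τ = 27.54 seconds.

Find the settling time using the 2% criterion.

For first-order system, 2% settling time ≈ 4τ = 4 × 27.54 = 110.16 s.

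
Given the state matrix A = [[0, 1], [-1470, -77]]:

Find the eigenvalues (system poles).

det(A - λI) = λ² - (-77)λ + 1470 = (λ - (-35))(λ - (-42)). Eigenvalues: -35, -42.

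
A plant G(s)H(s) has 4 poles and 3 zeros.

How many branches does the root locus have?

Root locus has n branches where n = number of poles = 4.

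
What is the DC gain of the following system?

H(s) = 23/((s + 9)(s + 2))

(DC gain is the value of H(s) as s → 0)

DC gain = H(0) = 23/(9 × 2) = 23/18 = 1.2778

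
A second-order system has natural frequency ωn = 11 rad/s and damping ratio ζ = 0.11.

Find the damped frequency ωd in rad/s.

ωd = ωn√(1 - ζ²) = 11√(1 - 0.11²) = 10.93 rad/s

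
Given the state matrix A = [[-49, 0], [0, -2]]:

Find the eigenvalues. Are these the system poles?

For diagonal matrix, eigenvalues are diagonal entries: λ₁ = -49, λ₂ = -2. Eigenvalues of A = system poles.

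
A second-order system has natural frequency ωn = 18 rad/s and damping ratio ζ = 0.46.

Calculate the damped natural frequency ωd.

ωd = ωn√(1 - ζ²) = 18√(1 - 0.46²) = 15.98 rad/s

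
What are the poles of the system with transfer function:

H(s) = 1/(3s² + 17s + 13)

Discriminant = 17² - 4×3×13 = 289 - 156 = 133 > 0, so two distinct real poles. Using quadratic formula: s = (-17 ± √133)/(2×3) = (-17 ± √133)/6, with √133 ≈ 11.5326. s₁ ≈ -0.9112, s₂ ≈ -4.7554. Poles: s₁ = -0.9112, s₂ = -4.7554.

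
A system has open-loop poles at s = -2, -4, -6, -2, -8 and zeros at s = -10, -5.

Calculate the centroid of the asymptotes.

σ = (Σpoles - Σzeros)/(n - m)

σ = (Σpoles - Σzeros)/(n - m) = (-22 - (-15))/(5 - 2) = -7/3 = -2.33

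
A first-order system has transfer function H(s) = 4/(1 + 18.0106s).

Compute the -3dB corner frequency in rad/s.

Corner frequency = 1/τ = 1/18.0106 = 0.056 rad/s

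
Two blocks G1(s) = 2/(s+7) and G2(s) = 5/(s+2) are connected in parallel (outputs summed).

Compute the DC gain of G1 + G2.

Parallel: G_eq = G1 + G2. DC gain = G1(0) + G2(0) = 2/7 + 5/2 = 0.2857 + 2.5 = 2.7857.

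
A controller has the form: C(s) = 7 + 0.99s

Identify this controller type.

This is a Proportional-Derivative (PD) controller.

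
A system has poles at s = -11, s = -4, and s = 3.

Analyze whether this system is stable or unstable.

Pole(s) at s = 3 are not in the left half-plane. System is unstable.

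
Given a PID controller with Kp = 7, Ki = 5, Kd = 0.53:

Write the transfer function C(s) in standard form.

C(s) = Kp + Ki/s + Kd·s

Substituting values: C(s) = 7 + 5/s + 0.53s = (0.53s² + 7s + 5)/s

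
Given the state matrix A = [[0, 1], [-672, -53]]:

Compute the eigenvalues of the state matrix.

det(A - λI) = λ² - (-53)λ + 672 = (λ - (-32))(λ - (-21)). Eigenvalues: -32, -21.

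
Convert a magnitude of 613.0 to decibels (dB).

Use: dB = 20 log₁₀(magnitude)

dB = 20 log₁₀(613.0) = 55.7 dB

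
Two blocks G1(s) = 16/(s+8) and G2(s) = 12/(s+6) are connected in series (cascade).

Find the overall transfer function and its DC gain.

Series: multiply transfer functions. G_eq = 16/(s+8) × 12/(s+6) = 192/((s+8)(s+6)). DC gain = 192/(8×6) = 4.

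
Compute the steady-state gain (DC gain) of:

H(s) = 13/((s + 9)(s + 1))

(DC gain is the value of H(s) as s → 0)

DC gain = H(0) = 13/(9 × 1) = 13/9 = 1.4444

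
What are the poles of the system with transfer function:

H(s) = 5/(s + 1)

Pole is where denominator = 0: s + 1 = 0, so s = -1.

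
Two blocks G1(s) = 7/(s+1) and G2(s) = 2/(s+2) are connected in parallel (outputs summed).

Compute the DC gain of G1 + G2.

Parallel: G_eq = G1 + G2. DC gain = G1(0) + G2(0) = 7/1 + 2/2 = 7 + 1 = 8.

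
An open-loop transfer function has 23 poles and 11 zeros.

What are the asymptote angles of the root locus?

n - m = 23 - 11 = 12. Angles: θk = (2k + 1)·180°/12 = 15°, 45°, 75°, 105°, 135°, 165°, 195°, 225°, 255°, 285°, 315°, 345°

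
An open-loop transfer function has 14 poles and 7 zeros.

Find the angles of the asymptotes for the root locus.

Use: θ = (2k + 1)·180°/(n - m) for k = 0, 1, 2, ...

n - m = 14 - 7 = 7. Angles: θk = (2k + 1)·180°/7 = 25.71°, 77.14°, 128.57°, 180°, 231.43°, 282.86°, 334.29°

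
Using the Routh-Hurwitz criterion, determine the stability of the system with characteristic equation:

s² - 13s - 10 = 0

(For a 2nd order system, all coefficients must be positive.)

Coefficients: 1, -13, -10. b=-13, c=-10 not positive, so system is unstable.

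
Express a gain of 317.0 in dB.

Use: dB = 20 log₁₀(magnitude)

dB = 20 log₁₀(317.0) = 50.0 dB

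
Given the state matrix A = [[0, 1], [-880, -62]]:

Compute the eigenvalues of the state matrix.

det(A - λI) = λ² - (-62)λ + 880 = (λ - (-22))(λ - (-40)). Eigenvalues: -22, -40.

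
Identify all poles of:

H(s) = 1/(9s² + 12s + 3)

Discriminant = 12² - 4×9×3 = 144 - 108 = 36 > 0, so two distinct real poles. Using quadratic formula: s = (-12 ± √36)/(2×9) = (-12 ± √36)/18, with √36 = 6. s₁ = -6/18 ≈ -0.3333, s₂ = -18/18 = -1. Poles: s₁ = -0.3333, s₂ = -1.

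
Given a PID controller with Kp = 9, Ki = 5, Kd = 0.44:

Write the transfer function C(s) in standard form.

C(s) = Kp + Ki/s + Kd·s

Substituting values: C(s) = 9 + 5/s + 0.44s = (0.44s² + 9s + 5)/s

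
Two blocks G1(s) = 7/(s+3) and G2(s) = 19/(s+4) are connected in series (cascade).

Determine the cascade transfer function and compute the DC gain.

Series: multiply transfer functions. G_eq = 7/(s+3) × 19/(s+4) = 133/((s+3)(s+4)). DC gain = 133/(3×4) = 11.0833.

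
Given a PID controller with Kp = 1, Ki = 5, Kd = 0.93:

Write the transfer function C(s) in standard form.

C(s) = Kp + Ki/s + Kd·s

Substituting values: C(s) = 1 + 5/s + 0.93s = (0.93s² + s + 5)/s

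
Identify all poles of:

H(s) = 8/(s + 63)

Pole is where denominator = 0: s + 63 = 0, so s = -63.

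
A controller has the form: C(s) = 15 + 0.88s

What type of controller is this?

This is a Proportional-Derivative (PD) controller.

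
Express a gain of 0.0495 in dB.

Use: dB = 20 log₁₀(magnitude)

dB = 20 log₁₀(0.0495) = -26.1 dB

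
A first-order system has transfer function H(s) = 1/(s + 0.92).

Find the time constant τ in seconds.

For H(s) = 1/(s + 1/τ), the pole is at -1/τ = -0.92, so τ = 1/0.92 = 1.0870 s.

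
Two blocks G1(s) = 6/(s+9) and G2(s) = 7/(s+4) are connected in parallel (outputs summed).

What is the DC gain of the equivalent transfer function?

Parallel: G_eq = G1 + G2. DC gain = G1(0) + G2(0) = 6/9 + 7/4 = 0.6667 + 1.75 = 2.4167.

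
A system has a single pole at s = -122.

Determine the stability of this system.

Pole at s = -122 is in the left half-plane. Stable.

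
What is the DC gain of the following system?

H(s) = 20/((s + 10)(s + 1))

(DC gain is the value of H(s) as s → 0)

DC gain = H(0) = 20/(10 × 1) = 20/10 = 2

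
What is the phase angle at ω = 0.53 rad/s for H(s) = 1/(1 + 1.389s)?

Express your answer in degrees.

Phase = -arctan(ωτ) = -arctan(0.53 × 1.389) = -36.4°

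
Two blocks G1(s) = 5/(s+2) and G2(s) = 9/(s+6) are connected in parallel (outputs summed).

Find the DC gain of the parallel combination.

Parallel: G_eq = G1 + G2. DC gain = G1(0) + G2(0) = 5/2 + 9/6 = 2.5 + 1.5 = 4.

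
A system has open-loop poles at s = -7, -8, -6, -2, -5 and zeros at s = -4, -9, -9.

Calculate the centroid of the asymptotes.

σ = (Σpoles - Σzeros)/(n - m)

σ = (Σpoles - Σzeros)/(n - m) = (-28 - (-22))/(5 - 3) = -6/2 = -3.0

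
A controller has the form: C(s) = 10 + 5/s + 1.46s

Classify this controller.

This is a Proportional-Integral-Derivative (PID) controller.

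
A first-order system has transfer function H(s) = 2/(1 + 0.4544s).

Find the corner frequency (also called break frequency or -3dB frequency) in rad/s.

Corner frequency = 1/τ = 1/0.4544 = 2.201 rad/s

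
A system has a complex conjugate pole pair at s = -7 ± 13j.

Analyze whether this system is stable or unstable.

Real part of poles is -7 (< 0, left half-plane). Stable.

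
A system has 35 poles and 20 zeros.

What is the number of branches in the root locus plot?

Root locus has n branches where n = number of poles = 35.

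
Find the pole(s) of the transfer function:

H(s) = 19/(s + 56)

Pole is where denominator = 0: s + 56 = 0, so s = -56.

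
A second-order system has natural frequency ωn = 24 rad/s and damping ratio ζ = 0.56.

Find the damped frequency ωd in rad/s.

ωd = ωn√(1 - ζ²) = 24√(1 - 0.56²) = 19.88 rad/s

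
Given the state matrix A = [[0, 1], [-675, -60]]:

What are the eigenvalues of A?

det(A - λI) = λ² - (-60)λ + 675 = (λ - (-45))(λ - (-15)). Eigenvalues: -45, -15.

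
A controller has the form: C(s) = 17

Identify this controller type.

This is a Proportional (P) controller.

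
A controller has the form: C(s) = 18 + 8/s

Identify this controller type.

This is a Proportional-Integral (PI) controller.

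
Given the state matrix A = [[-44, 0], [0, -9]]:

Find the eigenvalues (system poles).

For diagonal matrix, eigenvalues are diagonal entries: λ₁ = -44, λ₂ = -9.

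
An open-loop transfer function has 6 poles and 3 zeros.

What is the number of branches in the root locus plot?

Root locus has n branches where n = number of poles = 6.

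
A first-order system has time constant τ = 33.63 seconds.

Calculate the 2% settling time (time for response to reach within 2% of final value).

For first-order system, 2% settling time ≈ 4τ = 4 × 33.63 = 134.52 s.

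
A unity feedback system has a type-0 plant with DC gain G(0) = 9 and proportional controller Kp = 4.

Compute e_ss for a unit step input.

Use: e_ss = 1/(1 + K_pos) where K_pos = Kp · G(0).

K_pos = Kp · G(0) = 4 × 9 = 36. e_ss = 1/(1 + 36) = 0.0270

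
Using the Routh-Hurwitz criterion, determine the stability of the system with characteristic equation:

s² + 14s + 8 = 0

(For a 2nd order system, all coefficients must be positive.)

Coefficients: 1, 14, 8. All positive, so system is stable.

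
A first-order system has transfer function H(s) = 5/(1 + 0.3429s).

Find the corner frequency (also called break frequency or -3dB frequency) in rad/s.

Corner frequency = 1/τ = 1/0.3429 = 2.916 rad/s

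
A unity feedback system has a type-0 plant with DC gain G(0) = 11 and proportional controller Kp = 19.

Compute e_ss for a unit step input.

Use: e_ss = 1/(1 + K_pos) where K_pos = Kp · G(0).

K_pos = Kp · G(0) = 19 × 11 = 209. e_ss = 1/(1 + 209) = 0.0048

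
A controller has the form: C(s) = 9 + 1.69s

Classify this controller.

This is a Proportional-Derivative (PD) controller.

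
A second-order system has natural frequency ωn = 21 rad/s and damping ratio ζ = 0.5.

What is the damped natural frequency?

ωd = ωn√(1 - ζ²) = 21√(1 - 0.5²) = 18.19 rad/s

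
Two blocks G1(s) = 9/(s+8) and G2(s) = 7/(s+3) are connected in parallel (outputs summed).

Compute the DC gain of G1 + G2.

Parallel: G_eq = G1 + G2. DC gain = G1(0) + G2(0) = 9/8 + 7/3 = 1.125 + 2.3333 = 3.4583.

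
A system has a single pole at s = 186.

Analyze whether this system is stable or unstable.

Pole at s = 186 is in the right half-plane. Unstable.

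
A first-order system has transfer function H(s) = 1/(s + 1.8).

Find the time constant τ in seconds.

For H(s) = 1/(s + 1/τ), the pole is at -1/τ = -1.8, so τ = 1/1.8 = 0.5556 s.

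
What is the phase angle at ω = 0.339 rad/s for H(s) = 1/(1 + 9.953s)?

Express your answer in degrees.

Phase = -arctan(ωτ) = -arctan(0.339 × 9.953) = -73.5°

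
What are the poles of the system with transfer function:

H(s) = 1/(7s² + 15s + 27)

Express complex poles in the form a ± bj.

Discriminant = 15² - 4×7×27 = 225 - 756 = -531 < 0, so the poles are a complex conjugate pair s = (-15 ± j√531)/(2×7). Real part = -15/(2×7) = -15/14 ≈ -1.0714; imaginary part = ±√531/(2×7) ≈ 1.6460. Poles: s = -1.0714 ± 1.6460j.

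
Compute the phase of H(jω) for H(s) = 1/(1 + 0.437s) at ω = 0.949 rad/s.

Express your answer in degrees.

Phase = -arctan(ωτ) = -arctan(0.949 × 0.437) = -22.5°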